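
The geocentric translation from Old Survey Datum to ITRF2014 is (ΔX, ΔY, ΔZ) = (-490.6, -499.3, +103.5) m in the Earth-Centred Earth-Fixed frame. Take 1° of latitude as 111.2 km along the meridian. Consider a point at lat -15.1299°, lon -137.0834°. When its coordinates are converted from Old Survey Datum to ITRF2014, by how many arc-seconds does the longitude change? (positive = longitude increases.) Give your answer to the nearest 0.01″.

Δλ = 1.06″

sin φ = -0.261008, cos φ = 0.965337, sin λ = -0.680933, cos λ = -0.732346.
East component: ΔE = −sin λ·ΔX + cos λ·ΔY = −(-0.680933)(-490.6) + (-0.732346)(-499.3) = 31.59 m.
1° of latitude spans 111200 m; at latitude φ, 1° of longitude spans that × cos φ = 107345.4 m, so Δλ = 31.59 / 107345.4 × 3600 = 1.060″.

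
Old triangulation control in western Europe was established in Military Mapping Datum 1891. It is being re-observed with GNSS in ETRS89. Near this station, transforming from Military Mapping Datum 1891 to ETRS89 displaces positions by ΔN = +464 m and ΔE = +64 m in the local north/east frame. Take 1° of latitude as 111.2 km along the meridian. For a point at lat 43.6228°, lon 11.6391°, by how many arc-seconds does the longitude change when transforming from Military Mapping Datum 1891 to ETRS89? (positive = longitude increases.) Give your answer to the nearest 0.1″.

At latitude 43.6228°, cos φ = 0.723897.
1° of longitude at this latitude = 111.2 × cos φ = 80.50 km, so Δλ = 64.0 / 80497.4 = 0.0007951° = 2.862″.

Δλ = 2.9″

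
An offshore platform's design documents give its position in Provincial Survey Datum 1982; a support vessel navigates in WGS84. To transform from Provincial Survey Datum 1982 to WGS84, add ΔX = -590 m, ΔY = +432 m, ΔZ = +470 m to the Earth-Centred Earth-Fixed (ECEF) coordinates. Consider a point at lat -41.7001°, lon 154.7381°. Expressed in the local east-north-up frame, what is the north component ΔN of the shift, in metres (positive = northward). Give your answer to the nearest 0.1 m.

The local north axis is (−sin φ cos λ, −sin φ sin λ, cos φ), giving ΔN = 354.952 + 122.641 + 350.919 = 828.51 m.

ΔN = 828.5 m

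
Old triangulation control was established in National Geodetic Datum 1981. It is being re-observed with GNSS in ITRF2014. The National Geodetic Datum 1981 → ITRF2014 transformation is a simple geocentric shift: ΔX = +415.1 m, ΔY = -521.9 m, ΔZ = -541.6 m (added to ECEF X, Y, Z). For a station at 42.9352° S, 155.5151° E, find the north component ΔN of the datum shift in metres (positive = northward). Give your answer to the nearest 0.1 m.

The local north axis is (−sin φ cos λ, −sin φ sin λ, cos φ), giving ΔN = -257.326 − 147.339 − 396.519 = -801.18 m.

ΔN = -801.2 m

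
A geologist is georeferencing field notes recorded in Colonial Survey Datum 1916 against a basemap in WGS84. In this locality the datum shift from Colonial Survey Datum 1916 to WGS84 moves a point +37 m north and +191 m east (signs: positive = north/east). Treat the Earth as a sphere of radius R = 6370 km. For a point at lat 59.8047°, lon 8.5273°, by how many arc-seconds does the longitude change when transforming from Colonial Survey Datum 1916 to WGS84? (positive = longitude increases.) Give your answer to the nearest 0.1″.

Δλ = 12.3″

At latitude 59.8047°, cos φ = 0.502949.
One radian of longitude at latitude φ spans R cos φ, so Δλ = ΔE / (R cos φ) = 191.0 / (6370000 × 0.502949) = 5.9617e-05 rad = 12.297″.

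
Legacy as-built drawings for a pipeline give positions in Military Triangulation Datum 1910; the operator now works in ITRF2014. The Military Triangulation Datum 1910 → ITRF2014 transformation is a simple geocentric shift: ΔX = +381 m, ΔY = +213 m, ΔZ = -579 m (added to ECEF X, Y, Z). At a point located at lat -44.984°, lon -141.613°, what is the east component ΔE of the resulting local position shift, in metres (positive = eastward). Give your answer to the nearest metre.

ΔE = 70 m

At φ = -44.984°, λ = -141.613°: sin φ = -0.706909, cos φ = 0.707304, sin λ = -0.620970, cos λ = -0.783834.
ΔE = −sin λ·ΔX + cos λ·ΔY = −(-0.620970)·(381) + (-0.783834)·(213) = 69.63 m.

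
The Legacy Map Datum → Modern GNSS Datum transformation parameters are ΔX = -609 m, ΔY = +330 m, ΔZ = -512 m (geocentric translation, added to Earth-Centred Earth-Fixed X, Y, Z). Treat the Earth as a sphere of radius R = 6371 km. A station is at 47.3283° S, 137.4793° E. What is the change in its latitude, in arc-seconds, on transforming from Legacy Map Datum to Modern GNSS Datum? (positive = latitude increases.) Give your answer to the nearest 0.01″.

Δφ = 4.76″

sin φ = -0.735249, cos φ = 0.677797, sin λ = 0.675857, cos λ = -0.737033.
North component: ΔN = −sin φ cos λ·ΔX − sin φ sin λ·ΔY + cos φ·ΔZ = −(-0.735249)(-0.737033)(-609) − (-0.735249)(0.675857)(330) + (0.677797)(-512) = 146.97 m.
1° of latitude spans πR/180 = 111195 m, so Δφ = 146.97 / 111195 × 3600 = 4.758″.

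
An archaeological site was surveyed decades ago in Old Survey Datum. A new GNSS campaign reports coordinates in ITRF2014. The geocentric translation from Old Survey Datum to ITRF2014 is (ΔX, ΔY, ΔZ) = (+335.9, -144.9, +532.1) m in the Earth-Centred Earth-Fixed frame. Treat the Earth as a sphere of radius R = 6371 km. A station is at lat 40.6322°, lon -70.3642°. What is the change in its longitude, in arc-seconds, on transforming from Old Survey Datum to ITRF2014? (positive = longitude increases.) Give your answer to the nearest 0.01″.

sin φ = 0.651201, cos φ = 0.758905, sin λ = -0.941848, cos λ = 0.336040.
East component: ΔE = −sin λ·ΔX + cos λ·ΔY = −(-0.941848)(335.9) + (0.336040)(-144.9) = 267.67 m.
1° of latitude spans πR/180 = 111195 m; at latitude φ, 1° of longitude spans that × cos φ = 84386.4 m, so Δλ = 267.67 / 84386.4 × 3600 = 11.419″.

Δλ = 11.42″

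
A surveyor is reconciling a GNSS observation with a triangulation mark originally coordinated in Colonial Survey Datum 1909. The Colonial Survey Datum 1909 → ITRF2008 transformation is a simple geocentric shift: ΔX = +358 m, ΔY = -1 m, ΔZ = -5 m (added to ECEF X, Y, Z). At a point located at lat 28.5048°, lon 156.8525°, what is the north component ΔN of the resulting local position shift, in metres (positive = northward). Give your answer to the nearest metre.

At φ = 28.5048°, λ = 156.8525°: sin φ = 0.477232, cos φ = 0.878777, sin λ = 0.393100, cos λ = -0.919496.
ΔN = −sin φ cos λ·ΔX − sin φ sin λ·ΔY + cos φ·ΔZ = −(0.477232)(-0.919496)(358) − (0.477232)(0.393100)(-1) + (0.878777)(-5) = 152.89 m.

ΔN = 153 m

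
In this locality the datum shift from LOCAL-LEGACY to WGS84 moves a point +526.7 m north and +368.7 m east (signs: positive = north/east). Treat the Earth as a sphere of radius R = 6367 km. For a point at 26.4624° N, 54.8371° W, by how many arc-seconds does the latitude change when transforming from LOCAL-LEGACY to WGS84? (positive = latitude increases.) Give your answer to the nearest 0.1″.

On a sphere of radius R, 1 rad of latitude = R, so Δφ = ΔN / R = 526.7 / 6367000 = 8.2723e-05 rad = 17.063″.

Δφ = 17.1″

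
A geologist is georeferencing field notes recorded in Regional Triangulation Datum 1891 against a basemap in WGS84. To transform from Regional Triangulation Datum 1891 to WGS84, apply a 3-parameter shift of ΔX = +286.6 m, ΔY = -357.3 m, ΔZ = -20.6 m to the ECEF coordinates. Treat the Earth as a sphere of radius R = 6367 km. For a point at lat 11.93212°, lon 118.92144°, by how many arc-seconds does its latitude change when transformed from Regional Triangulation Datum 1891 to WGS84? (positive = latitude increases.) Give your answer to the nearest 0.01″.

Δφ = 2.37″

sin φ = 0.206753, cos φ = 0.978393, sin λ = 0.875284, cos λ = -0.483610.
North component: ΔN = −sin φ cos λ·ΔX − sin φ sin λ·ΔY + cos φ·ΔZ = −(0.206753)(-0.483610)(286.6) − (0.206753)(0.875284)(-357.3) + (0.978393)(-20.6) = 73.16 m.
1° of latitude spans πR/180 = 111125 m, so Δφ = 73.16 / 111125 × 3600 = 2.370″.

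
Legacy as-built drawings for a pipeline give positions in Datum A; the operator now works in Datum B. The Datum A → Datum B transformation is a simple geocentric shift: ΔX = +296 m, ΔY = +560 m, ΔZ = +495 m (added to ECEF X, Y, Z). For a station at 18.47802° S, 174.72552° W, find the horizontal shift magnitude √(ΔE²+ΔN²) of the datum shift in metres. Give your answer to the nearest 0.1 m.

640.9 m

The local east axis at (φ, λ) is (−sin λ, cos λ, 0), so ΔE = −sin(-174.72552°)·296 + cos(-174.72552°)·560 = -530.42 m.
The local north axis is (−sin φ cos λ, −sin φ sin λ, cos φ), giving ΔN = -93.417 − 16.316 + 469.480 = 359.75 m.
Horizontal magnitude = √(ΔE² + ΔN²) = √((-530.42)² + 359.75²) = 640.91 m.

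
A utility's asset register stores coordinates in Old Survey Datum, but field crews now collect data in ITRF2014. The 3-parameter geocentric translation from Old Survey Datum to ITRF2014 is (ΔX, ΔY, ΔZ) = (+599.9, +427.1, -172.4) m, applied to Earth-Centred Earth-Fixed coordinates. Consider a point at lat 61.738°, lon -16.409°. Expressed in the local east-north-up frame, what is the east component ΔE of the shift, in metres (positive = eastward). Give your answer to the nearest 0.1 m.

At φ = 61.738°, λ = -16.409°: sin φ = 0.880792, cos φ = 0.473504, sin λ = -0.282492, cos λ = 0.959270.
ΔE = −sin λ·ΔX + cos λ·ΔY = −(-0.282492)·(599.9) + (0.959270)·(427.1) = 579.17 m.

ΔE = 579.2 m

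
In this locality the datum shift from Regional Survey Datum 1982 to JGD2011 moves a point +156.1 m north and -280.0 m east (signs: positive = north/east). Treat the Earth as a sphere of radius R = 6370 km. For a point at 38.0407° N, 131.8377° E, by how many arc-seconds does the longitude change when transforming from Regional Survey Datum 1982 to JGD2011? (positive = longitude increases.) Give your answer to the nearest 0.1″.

At latitude 38.0407°, cos φ = 0.787573.
One radian of longitude at latitude φ spans R cos φ, so Δλ = ΔE / (R cos φ) = -280.0 / (6370000 × 0.787573) = -5.5812e-05 rad = -11.512″.

Δλ = -11.5″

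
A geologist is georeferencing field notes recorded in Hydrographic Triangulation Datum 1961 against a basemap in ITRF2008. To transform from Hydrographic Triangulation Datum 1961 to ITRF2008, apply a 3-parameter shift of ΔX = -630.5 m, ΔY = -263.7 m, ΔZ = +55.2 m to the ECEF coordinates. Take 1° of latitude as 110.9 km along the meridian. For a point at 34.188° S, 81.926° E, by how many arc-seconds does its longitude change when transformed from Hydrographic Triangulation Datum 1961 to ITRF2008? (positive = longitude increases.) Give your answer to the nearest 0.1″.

sin φ = -0.561910, cos φ = 0.827198, sin λ = 0.990087, cos λ = 0.140452.
East component: ΔE = −sin λ·ΔX + cos λ·ΔY = −(0.990087)(-630.5) + (0.140452)(-263.7) = 587.21 m.
1° of latitude spans 110900 m; at latitude φ, 1° of longitude spans that × cos φ = 91736.3 m, so Δλ = 587.21 / 91736.3 × 3600 = 23.044″.

Δλ = 23.0″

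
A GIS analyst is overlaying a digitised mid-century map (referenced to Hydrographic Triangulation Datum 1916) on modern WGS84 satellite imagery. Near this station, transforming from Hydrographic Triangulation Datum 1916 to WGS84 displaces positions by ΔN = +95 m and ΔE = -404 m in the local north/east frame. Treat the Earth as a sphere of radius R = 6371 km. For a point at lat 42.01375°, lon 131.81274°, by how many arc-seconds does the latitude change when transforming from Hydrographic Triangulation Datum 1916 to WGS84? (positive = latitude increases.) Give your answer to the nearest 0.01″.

Δφ = 3.08″

On a sphere of radius R, 1 rad of latitude = R, so Δφ = ΔN / R = 95.0 / 6371000 = 1.4911e-05 rad = 3.076″.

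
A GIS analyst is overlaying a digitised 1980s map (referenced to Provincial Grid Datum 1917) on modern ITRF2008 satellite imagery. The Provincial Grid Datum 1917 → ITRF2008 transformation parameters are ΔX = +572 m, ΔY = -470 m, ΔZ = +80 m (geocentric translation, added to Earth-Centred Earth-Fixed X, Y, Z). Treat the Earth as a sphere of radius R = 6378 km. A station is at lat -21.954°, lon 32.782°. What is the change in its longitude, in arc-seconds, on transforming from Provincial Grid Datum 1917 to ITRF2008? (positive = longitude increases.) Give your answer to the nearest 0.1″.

sin φ = -0.373862, cos φ = 0.927484, sin λ = 0.541444, cos λ = 0.840737.
East component: ΔE = −sin λ·ΔX + cos λ·ΔY = −(0.541444)(572) + (0.840737)(-470) = -704.85 m.
1° of latitude spans πR/180 = 111317 m; at latitude φ, 1° of longitude spans that × cos φ = 103244.9 m, so Δλ = -704.85 / 103244.9 × 3600 = -24.577″.

Δλ = -24.6″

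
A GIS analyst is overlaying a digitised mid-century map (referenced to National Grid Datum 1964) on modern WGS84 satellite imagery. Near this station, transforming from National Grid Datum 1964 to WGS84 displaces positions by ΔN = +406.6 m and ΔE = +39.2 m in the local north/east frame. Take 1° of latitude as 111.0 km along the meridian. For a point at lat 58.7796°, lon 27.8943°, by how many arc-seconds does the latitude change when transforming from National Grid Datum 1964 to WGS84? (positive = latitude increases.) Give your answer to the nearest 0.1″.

Δφ = 13.2″

1° of latitude = 111.0 km, so Δφ = 406.6 / 111000 = 0.0036631° = 13.187″.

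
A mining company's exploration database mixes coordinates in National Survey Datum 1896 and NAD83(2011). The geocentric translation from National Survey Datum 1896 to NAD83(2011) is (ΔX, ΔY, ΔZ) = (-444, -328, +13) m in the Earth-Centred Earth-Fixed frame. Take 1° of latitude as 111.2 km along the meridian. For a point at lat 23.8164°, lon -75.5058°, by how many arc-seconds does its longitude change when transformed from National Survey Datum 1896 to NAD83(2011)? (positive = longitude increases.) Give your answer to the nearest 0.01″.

Δλ = -18.12″

sin φ = 0.403807, cos φ = 0.914844, sin λ = -0.968173, cos λ = 0.250282.
East component: ΔE = −sin λ·ΔX + cos λ·ΔY = −(-0.968173)(-444) + (0.250282)(-328) = -511.96 m.
1° of latitude spans 111200 m; at latitude φ, 1° of longitude spans that × cos φ = 101730.7 m, so Δλ = -511.96 / 101730.7 × 3600 = -18.117″.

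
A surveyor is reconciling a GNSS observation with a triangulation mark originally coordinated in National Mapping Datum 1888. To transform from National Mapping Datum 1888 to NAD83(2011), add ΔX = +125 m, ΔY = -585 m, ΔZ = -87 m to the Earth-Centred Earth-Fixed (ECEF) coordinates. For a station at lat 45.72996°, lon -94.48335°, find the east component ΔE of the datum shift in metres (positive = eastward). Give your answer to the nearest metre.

The local east axis at (φ, λ) is (−sin λ, cos λ, 0), so ΔE = −sin(-94.48335°)·125 + cos(-94.48335°)·(-585) = 170.35 m.

ΔE = 170 m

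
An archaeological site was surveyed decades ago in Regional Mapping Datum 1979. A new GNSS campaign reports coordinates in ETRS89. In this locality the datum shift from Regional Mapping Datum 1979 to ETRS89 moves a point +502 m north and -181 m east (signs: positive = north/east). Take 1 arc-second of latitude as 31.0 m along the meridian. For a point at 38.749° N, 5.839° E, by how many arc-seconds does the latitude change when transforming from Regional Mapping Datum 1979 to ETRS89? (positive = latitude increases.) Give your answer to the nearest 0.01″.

1″ of latitude = 31.00 m, so Δφ = 502.0 / 31.00 = 16.194″.

Δφ = 16.19″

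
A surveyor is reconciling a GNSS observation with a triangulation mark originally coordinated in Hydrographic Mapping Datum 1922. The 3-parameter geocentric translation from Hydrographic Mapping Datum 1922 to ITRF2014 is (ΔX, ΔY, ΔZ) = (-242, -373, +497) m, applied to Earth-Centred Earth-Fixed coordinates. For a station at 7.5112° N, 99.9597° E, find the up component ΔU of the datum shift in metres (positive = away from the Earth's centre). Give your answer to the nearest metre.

At φ = 7.5112°, λ = 99.9597°: sin φ = 0.130720, cos φ = 0.991419, sin λ = 0.984930, cos λ = -0.172955.
ΔU = cos φ cos λ·ΔX + cos φ sin λ·ΔY + sin φ·ΔZ = (0.991419)(-0.172955)(-242) + (0.991419)(0.984930)(-373) + (0.130720)(497) = -257.76 m.

ΔU = -258 m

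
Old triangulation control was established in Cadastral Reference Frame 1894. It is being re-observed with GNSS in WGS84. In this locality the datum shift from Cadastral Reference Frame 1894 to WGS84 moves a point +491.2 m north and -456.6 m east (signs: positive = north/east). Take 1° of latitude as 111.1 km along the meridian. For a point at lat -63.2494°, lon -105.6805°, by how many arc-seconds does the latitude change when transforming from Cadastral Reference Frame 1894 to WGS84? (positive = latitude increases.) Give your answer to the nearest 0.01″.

1° of latitude = 111.1 km, so Δφ = 491.2 / 111100 = 0.0044212° = 15.916″.

Δφ = 15.92″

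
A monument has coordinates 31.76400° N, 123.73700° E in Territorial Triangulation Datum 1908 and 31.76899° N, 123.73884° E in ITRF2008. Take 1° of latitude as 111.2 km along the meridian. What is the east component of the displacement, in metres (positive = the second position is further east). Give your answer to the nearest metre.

Δφ = 31.76899° − 31.76400° = +0.00499°; Δλ = 123.73884° − 123.73700° = +0.00184°.
ΔN = Δφ × 111200 = 554.9 m; ΔE = Δλ × 111200 × cos(31.76400°) = +0.00184 × 111200 × 0.850224 = 174.0 m.

ΔE = 174 m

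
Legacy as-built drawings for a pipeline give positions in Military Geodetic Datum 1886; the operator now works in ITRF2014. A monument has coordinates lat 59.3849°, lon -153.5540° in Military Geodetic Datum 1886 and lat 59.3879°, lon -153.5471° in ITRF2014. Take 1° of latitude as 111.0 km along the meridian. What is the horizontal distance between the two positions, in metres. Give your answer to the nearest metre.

Δφ = 59.3879° − 59.3849° = +0.0030°; Δλ = -153.5471° − -153.5540° = +0.0069°.
ΔN = Δφ × 111000 = 333.0 m; ΔE = Δλ × 111000 × cos(59.3849°) = +0.0069 × 111000 × 0.509268 = 390.0 m.
Distance = √(ΔE² + ΔN²) = √(390.0² + 333.0²) = 512.9 m.

513 m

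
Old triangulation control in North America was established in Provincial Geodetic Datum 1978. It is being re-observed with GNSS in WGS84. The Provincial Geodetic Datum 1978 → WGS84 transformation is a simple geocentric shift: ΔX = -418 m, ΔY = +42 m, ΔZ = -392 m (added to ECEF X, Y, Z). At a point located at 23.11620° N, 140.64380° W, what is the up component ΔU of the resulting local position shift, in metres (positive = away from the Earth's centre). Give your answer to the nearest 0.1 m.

At φ = 23.11620°, λ = -140.64380°: sin φ = 0.392597, cos φ = 0.919711, sin λ = -0.634140, cos λ = -0.773219.
ΔU = cos φ cos λ·ΔX + cos φ sin λ·ΔY + sin φ·ΔZ = (0.919711)(-0.773219)(-418) + (0.919711)(-0.634140)(42) + (0.392597)(-392) = 118.86 m.

ΔU = 118.9 m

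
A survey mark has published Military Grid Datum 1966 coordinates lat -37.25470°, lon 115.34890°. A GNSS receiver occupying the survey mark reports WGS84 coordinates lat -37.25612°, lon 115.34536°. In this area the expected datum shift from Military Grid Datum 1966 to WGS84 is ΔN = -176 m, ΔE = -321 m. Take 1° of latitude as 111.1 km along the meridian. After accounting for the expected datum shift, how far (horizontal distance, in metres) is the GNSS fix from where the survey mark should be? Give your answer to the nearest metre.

Observed coordinate differences: Δφ = -0.00142°, Δλ = -0.00354°.
Converting to metres (1° lat = 111100 m, cos φ = 0.795952): observed ΔN = -157.8 m, observed ΔE = -313.0 m.
Subtracting the expected shift leaves a residual of -157.8 − (-176) = 18.2 m north and -313.0 − (-321) = 8.0 m east.
Residual distance = √(18.2² + 8.0²) = 19.9 m.

20 m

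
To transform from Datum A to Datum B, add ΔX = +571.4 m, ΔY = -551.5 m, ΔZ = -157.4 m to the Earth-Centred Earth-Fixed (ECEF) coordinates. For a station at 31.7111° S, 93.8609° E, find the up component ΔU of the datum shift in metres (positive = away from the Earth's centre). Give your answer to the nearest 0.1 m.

The local up (radial) axis is (cos φ cos λ, cos φ sin λ, sin φ), giving ΔU = -32.731 − 468.101 + 82.735 = -418.10 m.

ΔU = -418.1 m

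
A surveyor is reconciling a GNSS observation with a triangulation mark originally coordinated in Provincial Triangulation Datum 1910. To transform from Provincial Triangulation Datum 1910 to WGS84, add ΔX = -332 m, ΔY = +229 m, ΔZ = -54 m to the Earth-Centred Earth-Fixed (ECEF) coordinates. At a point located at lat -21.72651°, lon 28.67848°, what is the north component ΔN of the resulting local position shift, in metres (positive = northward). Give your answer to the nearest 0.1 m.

At φ = -21.72651°, λ = 28.67848°: sin φ = -0.370177, cos φ = 0.928961, sin λ = 0.479894, cos λ = 0.877326.
ΔN = −sin φ cos λ·ΔX − sin φ sin λ·ΔY + cos φ·ΔZ = −(-0.370177)(0.877326)(-332) − (-0.370177)(0.479894)(229) + (0.928961)(-54) = -117.31 m.

ΔN = -117.3 m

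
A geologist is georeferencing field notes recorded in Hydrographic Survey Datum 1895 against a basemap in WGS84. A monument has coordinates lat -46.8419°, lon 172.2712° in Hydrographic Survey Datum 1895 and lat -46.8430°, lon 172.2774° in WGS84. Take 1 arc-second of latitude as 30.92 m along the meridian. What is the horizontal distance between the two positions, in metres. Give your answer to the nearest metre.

488 m

Δφ = -46.8430° − -46.8419° = -0.0011°; Δλ = 172.2774° − 172.2712° = +0.0062°.
1° of latitude = 3600 × 30.92 = 111312 m.
ΔN = Δφ × 111312 = -122.4 m; ΔE = Δλ × 111312 × cos(-46.8419°) = +0.0062 × 111312 × 0.684014 = 472.1 m.
Distance = √(ΔE² + ΔN²) = √(472.1² + (-122.4)²) = 487.7 m.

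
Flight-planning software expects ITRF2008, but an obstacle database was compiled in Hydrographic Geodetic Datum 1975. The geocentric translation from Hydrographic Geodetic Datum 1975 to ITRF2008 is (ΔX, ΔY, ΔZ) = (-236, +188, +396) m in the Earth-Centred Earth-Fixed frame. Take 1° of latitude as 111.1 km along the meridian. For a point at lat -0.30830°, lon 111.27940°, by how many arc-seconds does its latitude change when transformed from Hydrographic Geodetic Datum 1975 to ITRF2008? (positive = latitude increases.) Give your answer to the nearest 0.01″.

sin φ = -0.005381, cos φ = 0.999986, sin λ = 0.931822, cos λ = -0.362916.
North component: ΔN = −sin φ cos λ·ΔX − sin φ sin λ·ΔY + cos φ·ΔZ = −(-0.005381)(-0.362916)(-236) − (-0.005381)(0.931822)(188) + (0.999986)(396) = 397.40 m.
1° of latitude spans 111100 m, so Δφ = 397.40 / 111100 × 3600 = 12.877″.

Δφ = 12.88″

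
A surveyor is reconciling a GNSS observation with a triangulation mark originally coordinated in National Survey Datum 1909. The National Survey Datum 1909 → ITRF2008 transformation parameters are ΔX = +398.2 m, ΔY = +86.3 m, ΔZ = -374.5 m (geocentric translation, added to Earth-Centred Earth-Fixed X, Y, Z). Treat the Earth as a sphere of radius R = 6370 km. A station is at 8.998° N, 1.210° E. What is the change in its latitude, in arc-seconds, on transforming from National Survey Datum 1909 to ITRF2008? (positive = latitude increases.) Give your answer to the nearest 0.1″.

sin φ = 0.156400, cos φ = 0.987694, sin λ = 0.021117, cos λ = 0.999777.
North component: ΔN = −sin φ cos λ·ΔX − sin φ sin λ·ΔY + cos φ·ΔZ = −(0.156400)(0.999777)(398.2) − (0.156400)(0.021117)(86.3) + (0.987694)(-374.5) = -432.44 m.
1° of latitude spans πR/180 = 111177 m, so Δφ = -432.44 / 111177 × 3600 = -14.003″.

Δφ = -14.0″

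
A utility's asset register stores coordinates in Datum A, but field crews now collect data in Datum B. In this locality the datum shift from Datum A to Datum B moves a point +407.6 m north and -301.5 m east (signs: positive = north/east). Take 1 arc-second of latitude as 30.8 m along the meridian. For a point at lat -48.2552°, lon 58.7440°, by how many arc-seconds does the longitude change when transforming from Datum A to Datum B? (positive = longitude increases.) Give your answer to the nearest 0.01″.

Δλ = -14.70″

At latitude -48.2552°, cos φ = 0.665814.
1″ of longitude at this latitude = 30.80 × cos φ = 20.5071 m, so Δλ = -301.5 / 20.5071 = -14.702″.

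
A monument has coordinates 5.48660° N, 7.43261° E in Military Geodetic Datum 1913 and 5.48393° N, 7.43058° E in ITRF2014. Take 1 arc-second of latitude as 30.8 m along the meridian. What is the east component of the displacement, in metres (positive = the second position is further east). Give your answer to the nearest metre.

Δφ = 5.48393° − 5.48660° = -0.00267°; Δλ = 7.43058° − 7.43261° = -0.00203°.
1° of latitude = 3600 × 30.80 = 110880 m.
ΔN = Δφ × 110880 = -296.0 m; ΔE = Δλ × 110880 × cos(5.48660°) = -0.00203 × 110880 × 0.995419 = -224.1 m.

ΔE = -224 m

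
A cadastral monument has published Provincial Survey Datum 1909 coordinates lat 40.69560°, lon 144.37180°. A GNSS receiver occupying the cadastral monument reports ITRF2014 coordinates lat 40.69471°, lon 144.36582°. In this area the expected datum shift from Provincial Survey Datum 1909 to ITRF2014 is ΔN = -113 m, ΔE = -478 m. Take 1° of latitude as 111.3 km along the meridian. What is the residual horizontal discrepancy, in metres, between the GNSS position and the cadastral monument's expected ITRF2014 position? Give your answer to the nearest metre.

Observed coordinate differences: Δφ = -0.00089°, Δλ = -0.00598°.
Converting to metres (1° lat = 111300 m, cos φ = 0.758184): observed ΔN = -99.1 m, observed ΔE = -504.6 m.
Subtracting the expected shift leaves a residual of -99.1 − (-113) = 13.9 m north and -504.6 − (-478) = -26.6 m east.
Residual distance = √(13.9² + (-26.6)²) = 30.1 m.

30 m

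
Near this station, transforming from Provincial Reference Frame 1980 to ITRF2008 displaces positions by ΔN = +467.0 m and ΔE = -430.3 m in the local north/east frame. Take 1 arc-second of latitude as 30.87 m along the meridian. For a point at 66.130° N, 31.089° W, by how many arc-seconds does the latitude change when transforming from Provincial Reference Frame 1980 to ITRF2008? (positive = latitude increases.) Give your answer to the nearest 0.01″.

1″ of latitude = 30.87 m, so Δφ = 467.0 / 30.87 = 15.128″.

Δφ = 15.13″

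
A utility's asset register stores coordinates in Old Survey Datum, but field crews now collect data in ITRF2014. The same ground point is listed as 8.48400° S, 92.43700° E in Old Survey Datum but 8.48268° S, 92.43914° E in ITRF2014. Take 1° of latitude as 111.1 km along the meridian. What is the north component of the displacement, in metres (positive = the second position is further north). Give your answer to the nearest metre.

ΔN = 147 m

Δφ = -8.48268° − -8.48400° = +0.00132°; Δλ = 92.43914° − 92.43700° = +0.00214°.
ΔN = Δφ × 111100 = 146.7 m; ΔE = Δλ × 111100 × cos(-8.48400°) = +0.00214 × 111100 × 0.989057 = 235.2 m.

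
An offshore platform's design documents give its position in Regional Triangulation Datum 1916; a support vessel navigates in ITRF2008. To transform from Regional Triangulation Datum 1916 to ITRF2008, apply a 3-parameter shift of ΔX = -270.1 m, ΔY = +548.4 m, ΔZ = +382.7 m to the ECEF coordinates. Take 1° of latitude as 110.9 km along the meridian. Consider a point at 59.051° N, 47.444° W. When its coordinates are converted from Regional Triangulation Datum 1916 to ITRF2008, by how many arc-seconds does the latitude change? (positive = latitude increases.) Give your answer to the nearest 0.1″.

Δφ = 22.7″

sin φ = 0.857625, cos φ = 0.514275, sin λ = -0.736617, cos λ = 0.676310.
North component: ΔN = −sin φ cos λ·ΔX − sin φ sin λ·ΔY + cos φ·ΔZ = −(0.857625)(0.676310)(-270.1) − (0.857625)(-0.736617)(548.4) + (0.514275)(382.7) = 699.92 m.
1° of latitude spans 110900 m, so Δφ = 699.92 / 110900 × 3600 = 22.721″.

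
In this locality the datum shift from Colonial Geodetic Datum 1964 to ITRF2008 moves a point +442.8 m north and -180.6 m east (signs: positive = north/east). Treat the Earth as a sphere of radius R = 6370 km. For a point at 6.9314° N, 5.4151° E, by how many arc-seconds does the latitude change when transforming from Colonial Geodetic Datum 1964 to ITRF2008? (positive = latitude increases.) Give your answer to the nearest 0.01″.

On a sphere of radius R, 1 rad of latitude = R, so Δφ = ΔN / R = 442.8 / 6370000 = 6.9513e-05 rad = 14.338″.

Δφ = 14.34″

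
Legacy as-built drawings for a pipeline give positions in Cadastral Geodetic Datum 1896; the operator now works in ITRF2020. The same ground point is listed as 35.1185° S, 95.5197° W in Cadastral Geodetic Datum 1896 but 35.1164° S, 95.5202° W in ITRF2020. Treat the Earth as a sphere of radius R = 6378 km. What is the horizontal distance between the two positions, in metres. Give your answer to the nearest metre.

238 m

Δφ = -35.1164° − -35.1185° = +0.0021°; Δλ = -95.5202° − -95.5197° = -0.0005°.
1° along a meridian = πR/180 = 111317 m.
ΔN = Δφ × 111317 = 233.8 m; ΔE = Δλ × 111317 × cos(-35.1185°) = -0.0005 × 111317 × 0.817964 = -45.5 m.
Distance = √(ΔE² + ΔN²) = √((-45.5)² + 233.8²) = 238.2 m.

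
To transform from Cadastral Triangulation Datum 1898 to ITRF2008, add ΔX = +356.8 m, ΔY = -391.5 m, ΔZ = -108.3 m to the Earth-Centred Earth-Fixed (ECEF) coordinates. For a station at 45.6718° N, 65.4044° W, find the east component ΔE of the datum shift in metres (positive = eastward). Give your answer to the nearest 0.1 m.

ΔE = 161.5 m

At φ = 45.6718°, λ = -65.4044°: sin φ = 0.715349, cos φ = 0.698767, sin λ = -0.909268, cos λ = 0.416211.
ΔE = −sin λ·ΔX + cos λ·ΔY = −(-0.909268)·(356.8) + (0.416211)·(-391.5) = 161.48 m.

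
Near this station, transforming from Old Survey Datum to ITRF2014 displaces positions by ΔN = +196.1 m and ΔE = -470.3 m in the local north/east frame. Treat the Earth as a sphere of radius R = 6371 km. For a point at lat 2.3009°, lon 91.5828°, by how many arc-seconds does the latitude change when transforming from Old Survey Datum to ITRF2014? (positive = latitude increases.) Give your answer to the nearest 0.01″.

On a sphere of radius R, 1 rad of latitude = R, so Δφ = ΔN / R = 196.1 / 6371000 = 3.0780e-05 rad = 6.349″.

Δφ = 6.35″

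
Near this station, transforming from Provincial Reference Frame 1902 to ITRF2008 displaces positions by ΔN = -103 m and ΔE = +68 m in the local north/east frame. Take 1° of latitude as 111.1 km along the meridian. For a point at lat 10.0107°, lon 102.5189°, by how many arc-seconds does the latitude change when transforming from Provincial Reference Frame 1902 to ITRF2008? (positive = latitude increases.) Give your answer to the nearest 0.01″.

1° of latitude = 111.1 km, so Δφ = -103.0 / 111100 = -0.0009271° = -3.338″.

Δφ = -3.34″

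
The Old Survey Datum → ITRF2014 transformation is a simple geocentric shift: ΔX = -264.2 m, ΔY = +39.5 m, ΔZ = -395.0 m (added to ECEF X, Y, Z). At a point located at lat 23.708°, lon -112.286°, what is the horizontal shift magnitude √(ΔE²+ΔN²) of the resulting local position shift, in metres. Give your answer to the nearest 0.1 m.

466.1 m

At φ = 23.708°, λ = -112.286°: sin φ = 0.402076, cos φ = 0.915606, sin λ = -0.925302, cos λ = -0.379230.
ΔE = −sin λ·ΔX + cos λ·ΔY = −(-0.925302)·(-264.2) + (-0.379230)·(39.5) = -259.44 m.
ΔN = −sin φ cos λ·ΔX − sin φ sin λ·ΔY + cos φ·ΔZ = −(0.402076)(-0.379230)(-264.2) − (0.402076)(-0.925302)(39.5) + (0.915606)(-395.0) = -387.25 m.
Horizontal magnitude = √(ΔE² + ΔN²) = √((-259.44)² + (-387.25)²) = 466.13 m.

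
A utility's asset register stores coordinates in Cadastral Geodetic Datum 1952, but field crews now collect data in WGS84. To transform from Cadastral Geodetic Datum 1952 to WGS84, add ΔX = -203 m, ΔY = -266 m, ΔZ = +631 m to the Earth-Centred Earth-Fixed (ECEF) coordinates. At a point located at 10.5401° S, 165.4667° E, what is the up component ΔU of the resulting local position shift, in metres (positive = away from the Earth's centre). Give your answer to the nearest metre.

ΔU = 12 m

At φ = -10.5401°, λ = 165.4667°: sin φ = -0.182924, cos φ = 0.983127, sin λ = 0.250943, cos λ = -0.968002.
ΔU = cos φ cos λ·ΔX + cos φ sin λ·ΔY + sin φ·ΔZ = (0.983127)(-0.968002)(-203) + (0.983127)(0.250943)(-266) + (-0.182924)(631) = 12.14 m.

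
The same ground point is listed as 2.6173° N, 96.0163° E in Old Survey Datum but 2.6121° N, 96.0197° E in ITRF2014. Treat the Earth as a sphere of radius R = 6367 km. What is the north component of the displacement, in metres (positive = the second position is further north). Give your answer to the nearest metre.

Δφ = 2.6121° − 2.6173° = -0.0052°; Δλ = 96.0197° − 96.0163° = +0.0034°.
1° along a meridian = πR/180 = 111125 m.
ΔN = Δφ × 111125 = -577.9 m; ΔE = Δλ × 111125 × cos(2.6173°) = +0.0034 × 111125 × 0.998957 = 377.4 m.

ΔN = -578 m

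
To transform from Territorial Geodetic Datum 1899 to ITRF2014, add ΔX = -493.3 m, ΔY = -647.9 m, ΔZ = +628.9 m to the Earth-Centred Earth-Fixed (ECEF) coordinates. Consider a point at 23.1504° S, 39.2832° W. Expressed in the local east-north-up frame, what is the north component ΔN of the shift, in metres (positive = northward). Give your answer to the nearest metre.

At φ = -23.1504°, λ = -39.2832°: sin φ = -0.393146, cos φ = 0.919476, sin λ = -0.633154, cos λ = 0.774026.
ΔN = −sin φ cos λ·ΔX − sin φ sin λ·ΔY + cos φ·ΔZ = −(-0.393146)(0.774026)(-493.3) − (-0.393146)(-0.633154)(-647.9) + (0.919476)(628.9) = 589.42 m.

ΔN = 589 m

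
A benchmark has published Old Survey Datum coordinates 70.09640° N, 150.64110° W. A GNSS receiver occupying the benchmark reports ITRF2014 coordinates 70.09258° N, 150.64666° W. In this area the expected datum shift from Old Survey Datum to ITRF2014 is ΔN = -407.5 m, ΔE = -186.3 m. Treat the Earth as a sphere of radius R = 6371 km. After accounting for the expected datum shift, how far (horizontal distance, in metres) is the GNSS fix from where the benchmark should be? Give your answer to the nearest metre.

30 m

Observed coordinate differences: Δφ = -0.00382°, Δλ = -0.00556°.
Converting to metres (1° lat = 111195 m, cos φ = 0.340439): observed ΔN = -424.8 m, observed ΔE = -210.5 m.
Subtracting the expected shift leaves a residual of -424.8 − (-407.5) = -17.3 m north and -210.5 − (-186.3) = -24.2 m east.
Residual distance = √((-17.3)² + (-24.2)²) = 29.7 m.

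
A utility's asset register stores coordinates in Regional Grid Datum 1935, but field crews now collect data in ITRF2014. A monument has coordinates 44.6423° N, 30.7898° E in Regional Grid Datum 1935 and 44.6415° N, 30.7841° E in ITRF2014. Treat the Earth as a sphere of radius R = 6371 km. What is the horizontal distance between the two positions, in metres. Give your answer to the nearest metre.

460 m

Δφ = 44.6415° − 44.6423° = -0.0008°; Δλ = 30.7841° − 30.7898° = -0.0057°.
1° along a meridian = πR/180 = 111195 m.
ΔN = Δφ × 111195 = -89.0 m; ΔE = Δλ × 111195 × cos(44.6423°) = -0.0057 × 111195 × 0.711507 = -451.0 m.
Distance = √(ΔE² + ΔN²) = √((-451.0)² + (-89.0)²) = 459.7 m.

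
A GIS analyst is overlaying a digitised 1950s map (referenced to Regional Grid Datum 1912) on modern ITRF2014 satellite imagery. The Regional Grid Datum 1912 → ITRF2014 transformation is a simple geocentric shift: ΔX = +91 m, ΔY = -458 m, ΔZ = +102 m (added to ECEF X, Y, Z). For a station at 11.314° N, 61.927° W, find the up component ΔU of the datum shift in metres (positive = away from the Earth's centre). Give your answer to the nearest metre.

At φ = 11.314°, λ = -61.927°: sin φ = 0.196186, cos φ = 0.980567, sin λ = -0.882349, cos λ = 0.470596.
ΔU = cos φ cos λ·ΔX + cos φ sin λ·ΔY + sin φ·ΔZ = (0.980567)(0.470596)(91) + (0.980567)(-0.882349)(-458) + (0.196186)(102) = 458.27 m.

ΔU = 458 m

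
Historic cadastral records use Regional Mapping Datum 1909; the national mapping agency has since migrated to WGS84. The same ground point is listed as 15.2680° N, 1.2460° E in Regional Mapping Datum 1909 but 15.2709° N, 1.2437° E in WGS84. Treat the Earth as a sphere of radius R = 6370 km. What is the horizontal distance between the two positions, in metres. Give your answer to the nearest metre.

Δφ = 15.2709° − 15.2680° = +0.0029°; Δλ = 1.2437° − 1.2460° = -0.0023°.
1° along a meridian = πR/180 = 111177 m.
ΔN = Δφ × 111177 = 322.4 m; ΔE = Δλ × 111177 × cos(15.2680°) = -0.0023 × 111177 × 0.964705 = -246.7 m.
Distance = √(ΔE² + ΔN²) = √((-246.7)² + 322.4²) = 406.0 m.

406 m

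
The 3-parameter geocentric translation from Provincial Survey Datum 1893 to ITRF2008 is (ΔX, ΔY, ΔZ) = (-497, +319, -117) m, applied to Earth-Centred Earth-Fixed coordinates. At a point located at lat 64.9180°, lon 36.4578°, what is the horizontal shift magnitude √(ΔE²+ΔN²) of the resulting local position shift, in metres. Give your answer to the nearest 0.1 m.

569.6 m

At φ = 64.9180°, λ = 36.4578°: sin φ = 0.905702, cos φ = 0.423915, sin λ = 0.594231, cos λ = 0.804295.
ΔE = −sin λ·ΔX + cos λ·ΔY = −(0.594231)·(-497) + (0.804295)·(319) = 551.90 m.
ΔN = −sin φ cos λ·ΔX − sin φ sin λ·ΔY + cos φ·ΔZ = −(0.905702)(0.804295)(-497) − (0.905702)(0.594231)(319) + (0.423915)(-117) = 140.76 m.
Horizontal magnitude = √(ΔE² + ΔN²) = √(551.90² + 140.76²) = 569.57 m.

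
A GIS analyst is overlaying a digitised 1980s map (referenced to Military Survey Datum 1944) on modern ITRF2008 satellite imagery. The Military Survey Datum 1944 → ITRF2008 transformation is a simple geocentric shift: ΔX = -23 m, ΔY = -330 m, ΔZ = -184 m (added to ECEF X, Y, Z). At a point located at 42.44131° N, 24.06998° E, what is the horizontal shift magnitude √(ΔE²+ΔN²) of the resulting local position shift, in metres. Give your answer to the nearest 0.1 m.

The local east axis at (φ, λ) is (−sin λ, cos λ, 0), so ΔE = −sin(24.06998°)·(-23) + cos(24.06998°)·(-330) = -291.93 m.
The local north axis is (−sin φ cos λ, −sin φ sin λ, cos φ), giving ΔN = 14.172 + 90.827 − 135.786 = -30.79 m.
Horizontal magnitude = √(ΔE² + ΔN²) = √((-291.93)² + (-30.79)²) = 293.54 m.

293.5 m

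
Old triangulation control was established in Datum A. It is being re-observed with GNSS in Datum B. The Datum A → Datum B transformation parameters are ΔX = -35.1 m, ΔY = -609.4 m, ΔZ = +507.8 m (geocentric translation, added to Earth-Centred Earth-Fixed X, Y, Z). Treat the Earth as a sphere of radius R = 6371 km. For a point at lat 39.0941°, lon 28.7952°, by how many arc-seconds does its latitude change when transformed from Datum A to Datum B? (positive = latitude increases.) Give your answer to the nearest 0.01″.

Δφ = 19.38″

sin φ = 0.630596, cos φ = 0.776111, sin λ = 0.481680, cos λ = 0.876347.
North component: ΔN = −sin φ cos λ·ΔX − sin φ sin λ·ΔY + cos φ·ΔZ = −(0.630596)(0.876347)(-35.1) − (0.630596)(0.481680)(-609.4) + (0.776111)(507.8) = 598.61 m.
1° of latitude spans πR/180 = 111195 m, so Δφ = 598.61 / 111195 × 3600 = 19.380″.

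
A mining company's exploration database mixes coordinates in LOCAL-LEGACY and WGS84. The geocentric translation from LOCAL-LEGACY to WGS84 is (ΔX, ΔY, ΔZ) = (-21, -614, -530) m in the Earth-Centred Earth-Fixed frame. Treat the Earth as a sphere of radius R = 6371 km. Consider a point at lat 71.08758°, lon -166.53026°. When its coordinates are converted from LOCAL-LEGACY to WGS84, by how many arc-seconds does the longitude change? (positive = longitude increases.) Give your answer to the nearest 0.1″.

Δλ = 59.2″

sin φ = 0.946015, cos φ = 0.324122, sin λ = -0.232932, cos λ = -0.972493.
East component: ΔE = −sin λ·ΔX + cos λ·ΔY = −(-0.232932)(-21) + (-0.972493)(-614) = 592.22 m.
1° of latitude spans πR/180 = 111195 m; at latitude φ, 1° of longitude spans that × cos φ = 36040.8 m, so Δλ = 592.22 / 36040.8 × 3600 = 59.155″.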